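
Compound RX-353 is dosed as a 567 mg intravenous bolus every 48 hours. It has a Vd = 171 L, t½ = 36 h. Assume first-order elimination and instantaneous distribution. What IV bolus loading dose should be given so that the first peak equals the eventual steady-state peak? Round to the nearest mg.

940 mg

f = (1/2)^(48/36) ≈ 0.396850; accumulation ratio R = 1/(1−f) ≈ 1.65796.
Loading dose to hit Cmax,ss on first dose: D_load = D_maint·R ≈ 567 × 1.65796 ≈ 940.06 mg.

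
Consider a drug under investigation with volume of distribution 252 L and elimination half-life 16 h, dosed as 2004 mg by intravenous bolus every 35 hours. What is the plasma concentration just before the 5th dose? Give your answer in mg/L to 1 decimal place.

2.2 mg/L

f = (1/2)^(τ/t½) = (1/2)^(35/16) ≈ 0.2195.
C₀ = D/Vd = 2004/252 ≈ 7.952 mg/L.
Before the 5th dose, 4 doses have been given. Superposition: Cmin = C₀·(f + f² + … + f^4).
≈ 7.952 × (0.2195 + 0.0482 + 0.0106 + 0.0023) ≈ 7.952 × 0.2806 ≈ 2.231 mg/L.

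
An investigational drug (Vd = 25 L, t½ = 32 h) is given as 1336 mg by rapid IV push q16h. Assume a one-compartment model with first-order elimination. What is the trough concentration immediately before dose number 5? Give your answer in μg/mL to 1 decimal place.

96.8 μg/mL

f = (1/2)^(τ/t½) = (1/2)^(16/32) ≈ 0.7071.
C₀ = D/Vd = 1336/25 ≈ 53.440 μg/mL.
Before the 5th dose, 4 doses have been given. Superposition: Cmin = C₀·(f + f² + … + f^4).
≈ 53.440 × (0.7071 + 0.5000 + 0.3535 + 0.2500) ≈ 53.440 × 1.8106 ≈ 96.758 μg/mL.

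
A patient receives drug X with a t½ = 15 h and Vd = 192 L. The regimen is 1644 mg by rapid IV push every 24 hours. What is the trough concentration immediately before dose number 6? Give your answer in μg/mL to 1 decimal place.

4.2 μg/mL

f = (1/2)^(τ/t½) = (1/2)^(24/15) ≈ 0.3299.
C₀ = D/Vd = 1644/192 ≈ 8.562 μg/mL.
Before the 6th dose, 5 doses have been given. Superposition: Cmin = C₀·(f + f² + … + f^5).
≈ 8.562 × (0.3299 + 0.1088 + 0.0359 + 0.0118 + 0.0039) ≈ 8.562 × 0.4903 ≈ 4.198 μg/mL.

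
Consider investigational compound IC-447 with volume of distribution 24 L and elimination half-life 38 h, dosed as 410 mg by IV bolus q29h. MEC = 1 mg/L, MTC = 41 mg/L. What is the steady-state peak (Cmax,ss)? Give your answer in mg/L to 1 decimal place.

τ/t½ = 29/38 ≈ 0.76316, so fraction remaining f = (1/2)^(29/38) ≈ 0.5892.
At steady state, accumulation factor R = 1/(1 − e^(−kτ)) ≈ 2.4343.
Each bolus raises the concentration by D/Vd = 410/24 ≈ 17.083 mg/L.
Steady-state peak Cmax,ss = C₀·R ≈ 17.083 × 2.4343 ≈ 41.585 mg/L.
Peak 41.6 mg/L vs MTC 41 mg/L: exceeds toxic threshold.

41.6 mg/L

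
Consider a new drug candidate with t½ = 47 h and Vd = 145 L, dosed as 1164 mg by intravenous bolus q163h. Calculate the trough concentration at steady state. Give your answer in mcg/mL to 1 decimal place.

0.8 mcg/mL

τ/t½ = 163/47 ≈ 3.4681, so fraction remaining f = (1/2)^(163/47) ≈ 0.0904.
At steady state, accumulation factor R = 1/(1 − e^(−kτ)) ≈ 1.0994.
Single-dose peak C₀ = D/Vd = 1164/145 ≈ 8.028 mcg/mL.
Cmax,ss = C₀/(1 − f) ≈ 8.028/0.9096 ≈ 8.826 mcg/mL.
One interval later, Cmin,ss = Cmax,ss·e^(−kτ) ≈ 8.826 × 0.0904 ≈ 0.798 mcg/mL.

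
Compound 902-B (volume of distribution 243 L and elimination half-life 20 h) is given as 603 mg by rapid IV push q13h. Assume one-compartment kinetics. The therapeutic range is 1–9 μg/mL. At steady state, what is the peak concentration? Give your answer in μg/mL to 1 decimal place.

6.8 μg/mL

k = ln2/t½ = ln2/20 ≈ 0.034657 h⁻¹; fraction remaining f = e^(−kτ) = e^(−0.034657×13) ≈ 0.6373.
At steady state, accumulation factor R = 1/(1 − e^(−kτ)) ≈ 2.7571.
Each bolus raises the concentration by D/Vd = 603/243 ≈ 2.481 μg/mL.
Steady-state peak Cmax,ss = C₀·R ≈ 2.481 × 2.7571 ≈ 6.840 μg/mL.
Peak 6.8 μg/mL vs MTC 9 μg/mL: below toxic threshold.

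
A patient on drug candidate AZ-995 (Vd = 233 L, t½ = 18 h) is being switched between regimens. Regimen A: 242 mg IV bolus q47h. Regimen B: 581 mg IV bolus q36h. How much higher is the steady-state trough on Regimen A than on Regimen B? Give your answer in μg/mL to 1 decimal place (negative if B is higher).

-0.6 μg/mL

Regimen A: f = (1/2)^(47/18) ≈ 0.1637; Cmin,ss = (242/233)·f/(1−f) ≈ 0.203 μg/mL.
Regimen B: f = (1/2)^(36/18) ≈ 0.2500; Cmin,ss = (581/233)·f/(1−f) ≈ 0.831 μg/mL.
Difference ≈ 0.203 − 0.831 ≈ -0.628 μg/mL.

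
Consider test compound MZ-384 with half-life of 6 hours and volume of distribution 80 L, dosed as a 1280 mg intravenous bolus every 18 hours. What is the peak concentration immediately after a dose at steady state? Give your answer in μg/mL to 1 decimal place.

The dosing interval is 3 half-lives, so f = 2^(−3) = 0.125.
At steady state, R = 1/(1 − 0.125) = 8/7.
Single-dose peak C₀ = D/Vd = 1280/80 = 16 μg/mL.
Steady-state peak Cmax,ss = C₀·R = 16 × 8/7 ≈ 18.286 μg/mL.

18.3 μg/mL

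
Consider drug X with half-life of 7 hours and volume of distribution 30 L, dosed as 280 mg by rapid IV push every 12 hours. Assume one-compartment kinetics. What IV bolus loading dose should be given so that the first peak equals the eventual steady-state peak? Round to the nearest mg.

f = (1/2)^(12/7) ≈ 0.304753; accumulation ratio R = 1/(1−f) ≈ 1.43834.
Loading dose to hit Cmax,ss on first dose: D_load = D_maint·R ≈ 280 × 1.43834 ≈ 402.74 mg.

403 mg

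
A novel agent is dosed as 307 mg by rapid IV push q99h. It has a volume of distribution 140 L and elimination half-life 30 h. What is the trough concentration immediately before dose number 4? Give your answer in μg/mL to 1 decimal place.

0.2 μg/mL

f = (1/2)^(τ/t½) = (1/2)^(99/30) ≈ 0.1015.
C₀ = D/Vd = 307/140 ≈ 2.193 μg/mL.
Before the 4th dose, 3 doses have been given. Superposition: Cmin = C₀·(f + f² + … + f^3).
≈ 2.193 × (0.1015 + 0.0103 + 0.0010) ≈ 2.193 × 0.1128 ≈ 0.247 μg/mL.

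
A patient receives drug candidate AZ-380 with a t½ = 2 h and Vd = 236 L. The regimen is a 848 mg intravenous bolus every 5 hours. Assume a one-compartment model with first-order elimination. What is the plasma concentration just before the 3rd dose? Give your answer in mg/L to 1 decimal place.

f = (1/2)^(τ/t½) = (1/2)^(5/2) ≈ 0.1768.
C₀ = D/Vd = 848/236 ≈ 3.593 mg/L.
Before the 3rd dose, 2 doses have been given. Superposition: Cmin = C₀·(f + f²).
≈ 3.593 × (0.1768 + 0.0313) ≈ 3.593 × 0.2081 ≈ 0.748 mg/L.

0.7 mg/L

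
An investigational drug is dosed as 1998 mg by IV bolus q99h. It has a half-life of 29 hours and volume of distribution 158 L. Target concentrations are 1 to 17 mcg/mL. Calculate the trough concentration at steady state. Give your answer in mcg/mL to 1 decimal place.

k = ln2/t½ = ln2/29 ≈ 0.023902 h⁻¹; fraction remaining f = e^(−kτ) = e^(−0.023902×99) ≈ 0.0938.
Single-dose peak C₀ = D/Vd = 1998/158 ≈ 12.646 mcg/mL.
Steady-state trough Cmin,ss = C₀·f/(1−f) ≈ 12.646 × 0.0938/0.9062 ≈ 1.309 mcg/mL.
Trough 1.3 mcg/mL vs MEC 1 mcg/mL: adequate.

1.3 mcg/mL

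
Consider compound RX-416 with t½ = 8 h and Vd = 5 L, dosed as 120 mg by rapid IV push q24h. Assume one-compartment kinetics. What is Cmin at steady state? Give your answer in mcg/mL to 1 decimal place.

τ = 24 h = 3 half-lives, so f = (1/2)^3 = 0.125.
At steady state, R = 1/(1 − 0.125) = 8/7.
Single-dose peak C₀ = D/Vd = 120/5 = 24 mcg/mL.
Steady-state peak Cmax,ss = C₀·R = 24 × 8/7 ≈ 27.429 mcg/mL.
Steady-state trough Cmin,ss = Cmax,ss·f ≈ 27.429 × 0.125 ≈ 3.429 mcg/mL.

3.4 mcg/mL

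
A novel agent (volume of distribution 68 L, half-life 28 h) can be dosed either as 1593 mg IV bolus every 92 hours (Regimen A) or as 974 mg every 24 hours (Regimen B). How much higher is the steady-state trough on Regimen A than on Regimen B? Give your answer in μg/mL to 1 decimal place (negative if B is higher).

Regimen A: f = (1/2)^(92/28) ≈ 0.1025; Cmin,ss = (1593/68)·f/(1−f) ≈ 2.675 μg/mL.
Regimen B: f = (1/2)^(24/28) ≈ 0.5520; Cmin,ss = (974/68)·f/(1−f) ≈ 17.649 μg/mL.
Difference ≈ 2.675 − 17.649 ≈ -14.974 μg/mL.

-15.0 μg/mL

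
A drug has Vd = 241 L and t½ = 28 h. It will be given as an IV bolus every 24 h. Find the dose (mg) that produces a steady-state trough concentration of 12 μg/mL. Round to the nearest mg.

τ/t½ = 24/28 ≈ 0.85714, so f = (1/2)^(24/28) ≈ 0.552045.
Cmin,ss = (D/Vd)·f/(1−f), so D = Cmin,ss·Vd·(1−f)/f.
D = 12 × 241 × (1−f)/f ≈ 12 × 241 × 0.81145 ≈ 2346.71 mg.

2347 mg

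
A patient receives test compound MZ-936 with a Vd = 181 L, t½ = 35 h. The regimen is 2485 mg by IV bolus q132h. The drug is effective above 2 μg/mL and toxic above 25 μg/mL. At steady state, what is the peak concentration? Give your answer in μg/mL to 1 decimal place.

14.8 μg/mL

k = ln2/t½ = ln2/35 ≈ 0.019804 h⁻¹; fraction remaining f = e^(−kτ) = e^(−0.019804×132) ≈ 0.0732.
At steady state, accumulation factor R = 1/(1 − e^(−kτ)) ≈ 1.0790.
Single-dose peak C₀ = D/Vd = 2485/181 ≈ 13.729 μg/mL.
Cmax,ss = C₀/(1 − f) ≈ 13.729/0.9268 ≈ 14.813 μg/mL.
Peak 14.8 μg/mL vs MTC 25 μg/mL: below toxic threshold.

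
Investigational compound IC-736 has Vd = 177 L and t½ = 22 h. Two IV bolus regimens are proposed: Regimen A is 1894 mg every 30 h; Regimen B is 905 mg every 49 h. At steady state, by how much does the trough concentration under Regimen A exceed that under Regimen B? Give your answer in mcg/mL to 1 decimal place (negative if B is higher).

Regimen A: f = (1/2)^(30/22) ≈ 0.3886; Cmin,ss = (1894/177)·f/(1−f) ≈ 6.801 mcg/mL.
Regimen B: f = (1/2)^(49/22) ≈ 0.2136; Cmin,ss = (905/177)·f/(1−f) ≈ 1.389 mcg/mL.
Difference ≈ 6.801 − 1.389 ≈ 5.412 mcg/mL.

5.4 mcg/mL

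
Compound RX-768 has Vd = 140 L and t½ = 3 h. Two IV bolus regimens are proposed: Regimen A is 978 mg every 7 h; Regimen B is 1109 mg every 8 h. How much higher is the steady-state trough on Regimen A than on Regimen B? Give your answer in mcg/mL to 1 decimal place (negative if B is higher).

0.2 mcg/mL

Regimen A: f = (1/2)^(7/3) ≈ 0.1984; Cmin,ss = (978/140)·f/(1−f) ≈ 1.729 mcg/mL.
Regimen B: f = (1/2)^(8/3) ≈ 0.1575; Cmin,ss = (1109/140)·f/(1−f) ≈ 1.481 mcg/mL.
Difference ≈ 1.729 − 1.481 ≈ 0.248 mcg/mL.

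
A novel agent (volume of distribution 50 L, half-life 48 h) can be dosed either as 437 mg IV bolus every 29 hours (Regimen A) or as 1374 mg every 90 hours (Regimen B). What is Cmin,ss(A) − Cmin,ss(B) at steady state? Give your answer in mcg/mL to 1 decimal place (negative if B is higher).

6.5 mcg/mL

Regimen A: f = (1/2)^(29/48) ≈ 0.6579; Cmin,ss = (437/50)·f/(1−f) ≈ 16.808 mcg/mL.
Regimen B: f = (1/2)^(90/48) ≈ 0.2726; Cmin,ss = (1374/50)·f/(1−f) ≈ 10.298 mcg/mL.
Difference ≈ 16.808 − 10.298 ≈ 6.510 mcg/mL.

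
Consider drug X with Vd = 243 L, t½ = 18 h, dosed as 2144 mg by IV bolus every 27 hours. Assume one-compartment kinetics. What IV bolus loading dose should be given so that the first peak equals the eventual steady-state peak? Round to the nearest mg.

f = (1/2)^(27/18) ≈ 0.353553; accumulation ratio R = 1/(1−f) ≈ 1.54692.
Loading dose to hit Cmax,ss on first dose: D_load = D_maint·R ≈ 2144 × 1.54692 ≈ 3316.60 mg.

3317 mg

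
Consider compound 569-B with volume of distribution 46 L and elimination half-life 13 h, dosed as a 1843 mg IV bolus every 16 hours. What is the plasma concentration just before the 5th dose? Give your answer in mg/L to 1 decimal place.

28.8 mg/L

f = (1/2)^(τ/t½) = (1/2)^(16/13) ≈ 0.4261.
C₀ = D/Vd = 1843/46 ≈ 40.065 mg/L.
Before the 5th dose, 4 doses have been given. Superposition: Cmin = C₀·(f + f² + … + f^4).
≈ 40.065 × (0.4261 + 0.1816 + 0.0774 + 0.0330) ≈ 40.065 × 0.7181 ≈ 28.771 mg/L.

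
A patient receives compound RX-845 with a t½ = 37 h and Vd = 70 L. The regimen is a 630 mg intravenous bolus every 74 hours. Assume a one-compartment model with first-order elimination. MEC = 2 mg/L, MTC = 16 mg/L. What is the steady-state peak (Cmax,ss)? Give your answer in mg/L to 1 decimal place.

12.0 mg/L

The dosing interval is 2 half-lives, so f = 2^(−2) = 0.25.
Accumulation ratio R = 1/(1 − f) = 1/0.75 = 4/3.
Single-dose peak C₀ = D/Vd = 630/70 = 9 mg/L.
Steady-state peak Cmax,ss = C₀·R = 9 × 4/3 ≈ 12.000 mg/L.
Peak 12.0 mg/L vs MTC 16 mg/L: below toxic threshold.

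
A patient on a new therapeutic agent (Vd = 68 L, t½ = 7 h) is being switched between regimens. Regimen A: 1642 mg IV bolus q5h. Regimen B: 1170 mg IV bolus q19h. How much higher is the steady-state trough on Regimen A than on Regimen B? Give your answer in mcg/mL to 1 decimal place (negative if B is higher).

34.6 mcg/mL

Regimen A: f = (1/2)^(5/7) ≈ 0.6095; Cmin,ss = (1642/68)·f/(1−f) ≈ 37.689 mcg/mL.
Regimen B: f = (1/2)^(19/7) ≈ 0.1524; Cmin,ss = (1170/68)·f/(1−f) ≈ 3.094 mcg/mL.
Difference ≈ 37.689 − 3.094 ≈ 34.595 mcg/mL.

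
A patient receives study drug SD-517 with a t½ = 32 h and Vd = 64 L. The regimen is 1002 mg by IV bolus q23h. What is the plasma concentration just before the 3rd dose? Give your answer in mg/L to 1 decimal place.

15.3 mg/L

f = (1/2)^(τ/t½) = (1/2)^(23/32) ≈ 0.6076.
C₀ = D/Vd = 1002/64 ≈ 15.656 mg/L.
Before the 3rd dose, 2 doses have been given. Superposition: Cmin = C₀·(f + f²).
≈ 15.656 × (0.6076 + 0.3692) ≈ 15.656 × 0.9768 ≈ 15.293 mg/L.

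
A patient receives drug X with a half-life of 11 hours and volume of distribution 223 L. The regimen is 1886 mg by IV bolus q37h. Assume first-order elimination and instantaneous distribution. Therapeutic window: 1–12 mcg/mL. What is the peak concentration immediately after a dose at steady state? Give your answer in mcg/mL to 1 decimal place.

9.4 mcg/mL

k = ln2/t½ = ln2/11 ≈ 0.063013 h⁻¹; fraction remaining f = e^(−kτ) = e^(−0.063013×37) ≈ 0.0972.
Accumulation ratio R = 1/(1 − f) ≈ 1/0.9028 ≈ 1.1077.
Single-dose peak C₀ = D/Vd = 1886/223 ≈ 8.457 mcg/mL.
Steady-state peak Cmax,ss = C₀·R ≈ 8.457 × 1.1077 ≈ 9.368 mcg/mL.
Peak 9.4 mcg/mL vs MTC 12 mcg/mL: below toxic threshold.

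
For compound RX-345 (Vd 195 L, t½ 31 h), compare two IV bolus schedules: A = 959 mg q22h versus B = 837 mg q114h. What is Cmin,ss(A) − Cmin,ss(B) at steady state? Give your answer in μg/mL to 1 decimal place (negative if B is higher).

Regimen A: f = (1/2)^(22/31) ≈ 0.6115; Cmin,ss = (959/195)·f/(1−f) ≈ 7.741 μg/mL.
Regimen B: f = (1/2)^(114/31) ≈ 0.0782; Cmin,ss = (837/195)·f/(1−f) ≈ 0.364 μg/mL.
Difference ≈ 7.741 − 0.364 ≈ 7.377 μg/mL.

7.4 μg/mL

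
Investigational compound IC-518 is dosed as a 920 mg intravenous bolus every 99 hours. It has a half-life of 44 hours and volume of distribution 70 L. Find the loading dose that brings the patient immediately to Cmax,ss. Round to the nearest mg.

f = (1/2)^(99/44) ≈ 0.210224; accumulation ratio R = 1/(1−f) ≈ 1.26618.
Loading dose to hit Cmax,ss on first dose: D_load = D_maint·R ≈ 920 × 1.26618 ≈ 1164.89 mg.

1165 mg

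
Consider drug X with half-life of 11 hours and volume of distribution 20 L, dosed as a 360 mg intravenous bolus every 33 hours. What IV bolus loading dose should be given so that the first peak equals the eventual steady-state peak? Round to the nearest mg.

f = (1/2)^(33/11) ≈ 0.125000; accumulation ratio R = 1/(1−f) ≈ 1.14286.
Loading dose to hit Cmax,ss on first dose: D_load = D_maint·R ≈ 360 × 1.14286 ≈ 411.43 mg.

411 mg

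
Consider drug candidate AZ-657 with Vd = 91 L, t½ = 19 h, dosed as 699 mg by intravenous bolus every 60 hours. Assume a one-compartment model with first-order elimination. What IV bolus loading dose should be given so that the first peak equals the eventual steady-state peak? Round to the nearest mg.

787 mg

f = (1/2)^(60/19) ≈ 0.112042; accumulation ratio R = 1/(1−f) ≈ 1.12618.
Loading dose to hit Cmax,ss on first dose: D_load = D_maint·R ≈ 699 × 1.12618 ≈ 787.20 mg.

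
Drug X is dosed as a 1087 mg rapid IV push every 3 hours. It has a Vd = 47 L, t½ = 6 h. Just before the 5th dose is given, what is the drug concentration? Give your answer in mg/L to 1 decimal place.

41.9 mg/L

f = (1/2)^(τ/t½) = (1/2)^(3/6) ≈ 0.7071.
C₀ = D/Vd = 1087/47 ≈ 23.128 mg/L.
Before the 5th dose, 4 doses have been given. Superposition: Cmin = C₀·(f + f² + … + f^4).
≈ 23.128 × (0.7071 + 0.5000 + 0.3535 + 0.2500) ≈ 23.128 × 1.8106 ≈ 41.876 mg/L.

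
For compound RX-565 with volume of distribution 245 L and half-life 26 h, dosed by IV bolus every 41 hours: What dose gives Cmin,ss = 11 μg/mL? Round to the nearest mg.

5345 mg

τ/t½ = 41/26 ≈ 1.5769, so f = (1/2)^(41/26) ≈ 0.335196.
Cmin,ss = (D/Vd)·f/(1−f), so D = Cmin,ss·Vd·(1−f)/f.
D = 11 × 245 × (1−f)/f ≈ 11 × 245 × 1.98333 ≈ 5345.07 mg.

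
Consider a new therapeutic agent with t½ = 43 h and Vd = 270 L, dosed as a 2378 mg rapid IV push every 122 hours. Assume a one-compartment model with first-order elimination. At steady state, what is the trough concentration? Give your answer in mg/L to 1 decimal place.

1.4 mg/L

k = ln2/t½ = ln2/43 ≈ 0.016120 h⁻¹; fraction remaining f = e^(−kτ) = e^(−0.016120×122) ≈ 0.1399.
Each bolus raises the concentration by D/Vd = 2378/270 ≈ 8.807 mg/L.
Steady-state trough Cmin,ss = C₀·f/(1−f) ≈ 8.807 × 0.1399/0.8601 ≈ 1.433 mg/L.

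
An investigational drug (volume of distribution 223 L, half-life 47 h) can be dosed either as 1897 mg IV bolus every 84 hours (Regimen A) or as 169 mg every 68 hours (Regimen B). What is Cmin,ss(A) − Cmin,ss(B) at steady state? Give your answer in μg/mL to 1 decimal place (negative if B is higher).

3.0 μg/mL

Regimen A: f = (1/2)^(84/47) ≈ 0.2897; Cmin,ss = (1897/223)·f/(1−f) ≈ 3.470 μg/mL.
Regimen B: f = (1/2)^(68/47) ≈ 0.3668; Cmin,ss = (169/223)·f/(1−f) ≈ 0.439 μg/mL.
Difference ≈ 3.470 − 0.439 ≈ 3.031 μg/mL.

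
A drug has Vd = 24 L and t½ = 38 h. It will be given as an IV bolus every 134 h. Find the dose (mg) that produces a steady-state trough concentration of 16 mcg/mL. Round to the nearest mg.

τ/t½ = 134/38 ≈ 3.5263, so f = (1/2)^(134/38) ≈ 0.086791.
Cmin,ss = (D/Vd)·f/(1−f), so D = Cmin,ss·Vd·(1−f)/f.
D = 16 × 24 × (1−f)/f ≈ 16 × 24 × 10.52193 ≈ 4040.42 mg.

4040 mg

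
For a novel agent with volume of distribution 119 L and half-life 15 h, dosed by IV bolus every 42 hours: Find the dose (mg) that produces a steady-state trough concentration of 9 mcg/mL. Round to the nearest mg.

τ/t½ = 42/15 ≈ 2.8, so f = (1/2)^(42/15) ≈ 0.143587.
Cmin,ss = (D/Vd)·f/(1−f), so D = Cmin,ss·Vd·(1−f)/f.
D = 9 × 119 × (1−f)/f ≈ 9 × 119 × 5.96442 ≈ 6387.89 mg.

6388 mg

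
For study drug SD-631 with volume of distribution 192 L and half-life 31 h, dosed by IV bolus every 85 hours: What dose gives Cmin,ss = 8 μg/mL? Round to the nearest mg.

8739 mg

τ/t½ = 85/31 ≈ 2.7419, so f = (1/2)^(85/31) ≈ 0.149484.
Cmin,ss = (D/Vd)·f/(1−f), so D = Cmin,ss·Vd·(1−f)/f.
D = 8 × 192 × (1−f)/f ≈ 8 × 192 × 5.68968 ≈ 8739.35 mg.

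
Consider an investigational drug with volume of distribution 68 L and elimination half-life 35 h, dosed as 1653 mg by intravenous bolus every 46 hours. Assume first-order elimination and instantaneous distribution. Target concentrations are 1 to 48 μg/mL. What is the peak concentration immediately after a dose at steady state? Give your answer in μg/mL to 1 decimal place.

Over one 46-h interval, 46/35 ≈ 1.3143 half-lives elapse, leaving f ≈ 0.4021 of each dose.
At steady state, accumulation factor R = 1/(1 − e^(−kτ)) ≈ 1.6725.
Each bolus raises the concentration by D/Vd = 1653/68 ≈ 24.309 μg/mL.
Steady-state peak Cmax,ss = C₀·R ≈ 24.309 × 1.6725 ≈ 40.657 μg/mL.
Peak 40.7 μg/mL vs MTC 48 μg/mL: below toxic threshold.

40.7 μg/mL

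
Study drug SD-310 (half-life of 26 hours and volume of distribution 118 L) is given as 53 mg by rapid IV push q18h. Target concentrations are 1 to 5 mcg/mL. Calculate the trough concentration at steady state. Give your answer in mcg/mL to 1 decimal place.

Over one 18-h interval, 18/26 ≈ 0.69231 half-lives elapse, leaving f ≈ 0.6189 of each dose.
At steady state, accumulation factor R = 1/(1 − e^(−kτ)) ≈ 2.6240.
Each bolus raises the concentration by D/Vd = 53/118 ≈ 0.449 mcg/mL.
Cmax,ss = C₀/(1 − f) ≈ 0.449/0.3811 ≈ 1.178 mcg/mL.
Steady-state trough Cmin,ss = Cmax,ss·f ≈ 1.178 × 0.6189 ≈ 0.729 mcg/mL.
Trough 0.7 mcg/mL vs MEC 1 mcg/mL: subtherapeutic.

0.7 mcg/mL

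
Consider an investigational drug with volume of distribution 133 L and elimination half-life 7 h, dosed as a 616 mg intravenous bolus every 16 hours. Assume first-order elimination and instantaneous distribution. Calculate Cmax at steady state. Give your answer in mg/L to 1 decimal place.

Over one 16-h interval, 16/7 ≈ 2.2857 half-lives elapse, leaving f ≈ 0.2051 of each dose.
Accumulation ratio R = 1/(1 − f) ≈ 1/0.7949 ≈ 1.2580.
Single-dose peak C₀ = D/Vd = 616/133 ≈ 4.632 mg/L.
Steady-state peak Cmax,ss = C₀·R ≈ 4.632 × 1.2580 ≈ 5.827 mg/L.

5.8 mg/L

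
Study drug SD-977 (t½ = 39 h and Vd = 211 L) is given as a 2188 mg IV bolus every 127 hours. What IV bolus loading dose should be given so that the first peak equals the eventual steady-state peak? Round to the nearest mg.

f = (1/2)^(127/39) ≈ 0.104646; accumulation ratio R = 1/(1−f) ≈ 1.11688.
Loading dose to hit Cmax,ss on first dose: D_load = D_maint·R ≈ 2188 × 1.11688 ≈ 2443.73 mg.

2444 mg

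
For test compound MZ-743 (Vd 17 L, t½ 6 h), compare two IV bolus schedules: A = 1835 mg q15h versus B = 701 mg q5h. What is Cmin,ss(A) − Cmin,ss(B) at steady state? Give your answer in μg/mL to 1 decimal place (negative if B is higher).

Regimen A: f = (1/2)^(15/6) ≈ 0.1768; Cmin,ss = (1835/17)·f/(1−f) ≈ 23.183 μg/mL.
Regimen B: f = (1/2)^(5/6) ≈ 0.5612; Cmin,ss = (701/17)·f/(1−f) ≈ 52.738 μg/mL.
Difference ≈ 23.183 − 52.738 ≈ -29.555 μg/mL.

-29.6 μg/mL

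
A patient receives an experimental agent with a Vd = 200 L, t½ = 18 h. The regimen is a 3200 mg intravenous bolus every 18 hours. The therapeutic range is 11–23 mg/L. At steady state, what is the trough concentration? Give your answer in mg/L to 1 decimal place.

16.0 mg/L

The dosing interval is 1 half-life, so f = 2^(−1) = 0.5.
At steady state, R = 1/(1 − 0.5) = 2/1.
Single-dose peak C₀ = D/Vd = 3200/200 = 16 mg/L.
Steady-state peak Cmax,ss = C₀·R = 16 × 2/1 ≈ 32.000 mg/L.
Steady-state trough Cmin,ss = Cmax,ss·f ≈ 32.000 × 0.5 ≈ 16.000 mg/L.
Trough 16.0 mg/L vs MEC 11 mg/L: adequate.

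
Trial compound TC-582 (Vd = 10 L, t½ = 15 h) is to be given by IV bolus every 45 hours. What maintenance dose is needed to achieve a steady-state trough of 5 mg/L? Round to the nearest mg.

350 mg

τ/t½ = 45/15 ≈ 3, so f = (1/2)^(45/15) ≈ 0.125000.
Cmin,ss = (D/Vd)·f/(1−f), so D = Cmin,ss·Vd·(1−f)/f.
D = 5 × 10 × (1−f)/f ≈ 5 × 10 × 7.00000 ≈ 350.00 mg.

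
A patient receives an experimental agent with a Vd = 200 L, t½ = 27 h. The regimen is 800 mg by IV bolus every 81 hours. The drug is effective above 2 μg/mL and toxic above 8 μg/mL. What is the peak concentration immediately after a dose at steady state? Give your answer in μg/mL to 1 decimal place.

4.6 μg/mL

The dosing interval is 3 half-lives, so f = 2^(−3) = 0.125.
Accumulation ratio R = 1/(1 − f) = 1/0.875 = 8/7.
Single-dose peak C₀ = D/Vd = 800/200 = 4 μg/mL.
Steady-state peak Cmax,ss = C₀·R = 4 × 8/7 ≈ 4.571 μg/mL.
Peak 4.6 μg/mL vs MTC 8 μg/mL: below toxic threshold.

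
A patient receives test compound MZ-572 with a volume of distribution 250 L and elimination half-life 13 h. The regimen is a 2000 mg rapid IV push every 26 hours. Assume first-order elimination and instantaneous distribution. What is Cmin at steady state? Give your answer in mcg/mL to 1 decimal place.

The dosing interval is 2 half-lives, so f = 2^(−2) = 0.25.
At steady state, R = 1/(1 − 0.25) = 4/3.
Single-dose peak C₀ = D/Vd = 2000/250 = 8 mcg/mL.
Steady-state peak Cmax,ss = C₀·R = 8 × 4/3 ≈ 10.667 mcg/mL.
Steady-state trough Cmin,ss = Cmax,ss·f ≈ 10.667 × 0.25 ≈ 2.667 mcg/mL.

2.7 mcg/mL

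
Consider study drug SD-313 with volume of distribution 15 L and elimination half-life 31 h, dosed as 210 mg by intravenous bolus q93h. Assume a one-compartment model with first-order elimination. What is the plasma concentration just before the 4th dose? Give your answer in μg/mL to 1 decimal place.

f = (1/2)^(τ/t½) = (1/2)^(93/31) ≈ 0.1250.
C₀ = D/Vd = 210/15 ≈ 14.000 μg/mL.
Before the 4th dose, 3 doses have been given. Superposition: Cmin = C₀·(f + f² + … + f^3).
≈ 14.000 × (0.1250 + 0.0156 + 0.0020) ≈ 14.000 × 0.1426 ≈ 1.996 μg/mL.

2.0 μg/mL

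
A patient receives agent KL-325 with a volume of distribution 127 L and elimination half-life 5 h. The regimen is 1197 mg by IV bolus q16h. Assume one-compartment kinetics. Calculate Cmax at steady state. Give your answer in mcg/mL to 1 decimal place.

k = ln2/t½ = ln2/5 ≈ 0.138629 h⁻¹; fraction remaining f = e^(−kτ) = e^(−0.138629×16) ≈ 0.1088.
At steady state, accumulation factor R = 1/(1 − e^(−kτ)) ≈ 1.1221.
Each bolus raises the concentration by D/Vd = 1197/127 ≈ 9.425 mcg/mL.
Steady-state peak Cmax,ss = C₀·R ≈ 9.425 × 1.1221 ≈ 10.576 mcg/mL.

10.6 mcg/mL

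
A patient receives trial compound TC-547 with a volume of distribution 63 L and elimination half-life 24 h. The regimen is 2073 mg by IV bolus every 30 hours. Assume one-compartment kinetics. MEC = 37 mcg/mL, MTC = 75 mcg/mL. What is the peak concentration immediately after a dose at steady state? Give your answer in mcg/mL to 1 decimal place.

56.8 mcg/mL

τ/t½ = 30/24 ≈ 1.25, so fraction remaining f = (1/2)^(30/24) ≈ 0.4204.
Accumulation ratio R = 1/(1 − f) ≈ 1/0.5796 ≈ 1.7253.
Each bolus raises the concentration by D/Vd = 2073/63 ≈ 32.905 mcg/mL.
Steady-state peak Cmax,ss = C₀·R ≈ 32.905 × 1.7253 ≈ 56.771 mcg/mL.
Peak 56.8 mcg/mL vs MTC 75 mcg/mL: below toxic threshold.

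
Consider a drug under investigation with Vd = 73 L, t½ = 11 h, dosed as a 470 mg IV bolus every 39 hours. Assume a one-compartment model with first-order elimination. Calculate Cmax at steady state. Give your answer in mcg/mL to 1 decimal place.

7.0 mcg/mL

Over one 39-h interval, 39/11 ≈ 3.5455 half-lives elapse, leaving f ≈ 0.0856 of each dose.
Accumulation ratio R = 1/(1 − f) ≈ 1/0.9144 ≈ 1.0936.
Single-dose peak C₀ = D/Vd = 470/73 ≈ 6.438 mcg/mL.
Steady-state peak Cmax,ss = C₀·R ≈ 6.438 × 1.0936 ≈ 7.041 mcg/mL.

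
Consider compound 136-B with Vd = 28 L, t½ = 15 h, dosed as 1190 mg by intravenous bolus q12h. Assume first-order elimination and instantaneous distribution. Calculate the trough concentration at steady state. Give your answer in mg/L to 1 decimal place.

57.3 mg/L

k = ln2/t½ = ln2/15 ≈ 0.046210 h⁻¹; fraction remaining f = e^(−kτ) = e^(−0.046210×12) ≈ 0.5743.
Accumulation ratio R = 1/(1 − f) ≈ 1/0.4257 ≈ 2.3491.
Each bolus raises the concentration by D/Vd = 1190/28 ≈ 42.500 mg/L.
Steady-state peak Cmax,ss = C₀·R ≈ 42.500 × 2.3491 ≈ 99.837 mg/L.
Steady-state trough Cmin,ss = Cmax,ss·f ≈ 99.837 × 0.5743 ≈ 57.336 mg/L.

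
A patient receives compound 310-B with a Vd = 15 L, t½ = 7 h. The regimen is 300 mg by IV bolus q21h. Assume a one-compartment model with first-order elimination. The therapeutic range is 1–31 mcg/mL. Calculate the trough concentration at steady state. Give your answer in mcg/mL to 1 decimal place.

τ = 21 h = 3 half-lives, so f = (1/2)^3 = 0.125.
At steady state, R = 1/(1 − 0.125) = 8/7.
Single-dose peak C₀ = D/Vd = 300/15 = 20 mcg/mL.
Steady-state peak Cmax,ss = C₀·R = 20 × 8/7 ≈ 22.857 mcg/mL.
Steady-state trough Cmin,ss = Cmax,ss·f ≈ 22.857 × 0.125 ≈ 2.857 mcg/mL.
Trough 2.9 mcg/mL vs MEC 1 mcg/mL: adequate.

2.9 mcg/mL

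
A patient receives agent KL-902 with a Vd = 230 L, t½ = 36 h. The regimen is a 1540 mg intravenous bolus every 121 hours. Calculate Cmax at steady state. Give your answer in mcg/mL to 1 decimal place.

7.4 mcg/mL

Over one 121-h interval, 121/36 ≈ 3.3611 half-lives elapse, leaving f ≈ 0.0973 of each dose.
At steady state, accumulation factor R = 1/(1 − e^(−kτ)) ≈ 1.1078.
Each bolus raises the concentration by D/Vd = 1540/230 ≈ 6.696 mcg/mL.
Cmax,ss = C₀/(1 − f) ≈ 6.696/0.9027 ≈ 7.418 mcg/mL.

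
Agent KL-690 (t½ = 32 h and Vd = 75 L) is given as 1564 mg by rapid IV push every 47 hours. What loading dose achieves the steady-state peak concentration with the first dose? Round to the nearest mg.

2449 mg

f = (1/2)^(47/32) ≈ 0.361295; accumulation ratio R = 1/(1−f) ≈ 1.56567.
Loading dose to hit Cmax,ss on first dose: D_load = D_maint·R ≈ 1564 × 1.56567 ≈ 2448.71 mg.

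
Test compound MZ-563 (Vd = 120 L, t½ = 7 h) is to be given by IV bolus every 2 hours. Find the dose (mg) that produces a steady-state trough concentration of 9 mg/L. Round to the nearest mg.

237 mg

τ/t½ = 2/7 ≈ 0.28571, so f = (1/2)^(2/7) ≈ 0.820335.
Cmin,ss = (D/Vd)·f/(1−f), so D = Cmin,ss·Vd·(1−f)/f.
D = 9 × 120 × (1−f)/f ≈ 9 × 120 × 0.21901 ≈ 236.53 mg.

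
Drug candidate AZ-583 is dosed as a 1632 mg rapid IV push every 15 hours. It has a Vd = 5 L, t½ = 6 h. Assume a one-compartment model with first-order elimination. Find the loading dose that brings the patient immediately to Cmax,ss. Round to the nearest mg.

1982 mg

f = (1/2)^(15/6) ≈ 0.176777; accumulation ratio R = 1/(1−f) ≈ 1.21474.
Loading dose to hit Cmax,ss on first dose: D_load = D_maint·R ≈ 1632 × 1.21474 ≈ 1982.46 mg.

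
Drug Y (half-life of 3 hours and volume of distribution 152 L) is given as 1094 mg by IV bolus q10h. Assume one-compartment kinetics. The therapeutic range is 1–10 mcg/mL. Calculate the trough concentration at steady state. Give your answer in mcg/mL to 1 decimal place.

0.8 mcg/mL

τ/t½ = 10/3 ≈ 3.3333, so fraction remaining f = (1/2)^(10/3) ≈ 0.0992.
Accumulation ratio R = 1/(1 − f) ≈ 1/0.9008 ≈ 1.1101.
Each bolus raises the concentration by D/Vd = 1094/152 ≈ 7.197 mcg/mL.
Steady-state peak Cmax,ss = C₀·R ≈ 7.197 × 1.1101 ≈ 7.989 mcg/mL.
One interval later, Cmin,ss = Cmax,ss·e^(−kτ) ≈ 7.989 × 0.0992 ≈ 0.793 mcg/mL.
Trough 0.8 mcg/mL vs MEC 1 mcg/mL: subtherapeutic.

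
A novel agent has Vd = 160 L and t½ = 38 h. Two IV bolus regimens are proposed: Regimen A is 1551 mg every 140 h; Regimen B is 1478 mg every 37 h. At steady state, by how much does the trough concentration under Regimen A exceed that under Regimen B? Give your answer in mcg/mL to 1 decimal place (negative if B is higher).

-8.8 mcg/mL

Regimen A: f = (1/2)^(140/38) ≈ 0.0778; Cmin,ss = (1551/160)·f/(1−f) ≈ 0.818 mcg/mL.
Regimen B: f = (1/2)^(37/38) ≈ 0.5092; Cmin,ss = (1478/160)·f/(1−f) ≈ 9.584 mcg/mL.
Difference ≈ 0.818 − 9.584 ≈ -8.766 mcg/mL.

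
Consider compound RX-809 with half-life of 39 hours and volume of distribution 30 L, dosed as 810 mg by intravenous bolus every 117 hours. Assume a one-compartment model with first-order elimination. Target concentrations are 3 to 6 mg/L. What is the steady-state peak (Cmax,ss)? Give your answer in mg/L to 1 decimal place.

τ = 117 h = 3 half-lives, so f = (1/2)^3 = 0.125.
Accumulation ratio R = 1/(1 − f) = 1/0.875 = 8/7.
Single-dose peak C₀ = D/Vd = 810/30 = 27 mg/L.
Steady-state peak Cmax,ss = C₀·R = 27 × 8/7 ≈ 30.857 mg/L.
Peak 30.9 mg/L vs MTC 6 mg/L: exceeds toxic threshold.

30.9 mg/L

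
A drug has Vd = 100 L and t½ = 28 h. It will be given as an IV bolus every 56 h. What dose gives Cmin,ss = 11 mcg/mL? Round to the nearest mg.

3300 mg

τ/t½ = 56/28 ≈ 2, so f = (1/2)^(56/28) ≈ 0.250000.
Cmin,ss = (D/Vd)·f/(1−f), so D = Cmin,ss·Vd·(1−f)/f.
D = 11 × 100 × (1−f)/f ≈ 11 × 100 × 3.00000 ≈ 3300.00 mg.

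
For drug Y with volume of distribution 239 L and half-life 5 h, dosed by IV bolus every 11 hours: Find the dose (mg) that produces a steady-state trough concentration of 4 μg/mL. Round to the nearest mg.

3437 mg

τ/t½ = 11/5 ≈ 2.2, so f = (1/2)^(11/5) ≈ 0.217638.
Cmin,ss = (D/Vd)·f/(1−f), so D = Cmin,ss·Vd·(1−f)/f.
D = 4 × 239 × (1−f)/f ≈ 4 × 239 × 3.59479 ≈ 3436.62 mg.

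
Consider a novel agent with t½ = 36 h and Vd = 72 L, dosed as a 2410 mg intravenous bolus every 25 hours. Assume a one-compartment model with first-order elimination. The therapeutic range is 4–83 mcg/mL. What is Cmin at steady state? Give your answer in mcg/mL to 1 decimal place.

54.1 mcg/mL

τ/t½ = 25/36 ≈ 0.69444, so fraction remaining f = (1/2)^(25/36) ≈ 0.6179.
Accumulation ratio R = 1/(1 − f) ≈ 1/0.3821 ≈ 2.6171.
Each bolus raises the concentration by D/Vd = 2410/72 ≈ 33.472 mcg/mL.
Steady-state peak Cmax,ss = C₀·R ≈ 33.472 × 2.6171 ≈ 87.600 mcg/mL.
One interval later, Cmin,ss = Cmax,ss·e^(−kτ) ≈ 87.600 × 0.6179 ≈ 54.128 mcg/mL.
Trough 54.1 mcg/mL vs MEC 4 mcg/mL: adequate.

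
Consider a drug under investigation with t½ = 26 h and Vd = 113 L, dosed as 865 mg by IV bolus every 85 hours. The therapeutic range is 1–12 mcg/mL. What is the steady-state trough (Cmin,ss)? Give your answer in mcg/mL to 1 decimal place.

0.9 mcg/mL

τ/t½ = 85/26 ≈ 3.2692, so fraction remaining f = (1/2)^(85/26) ≈ 0.1037.
Accumulation ratio R = 1/(1 − f) ≈ 1/0.8963 ≈ 1.1157.
Each bolus raises the concentration by D/Vd = 865/113 ≈ 7.655 mcg/mL.
Cmax,ss = C₀/(1 − f) ≈ 7.655/0.8963 ≈ 8.541 mcg/mL.
Steady-state trough Cmin,ss = Cmax,ss·f ≈ 8.541 × 0.1037 ≈ 0.886 mcg/mL.
Trough 0.9 mcg/mL vs MEC 1 mcg/mL: subtherapeutic.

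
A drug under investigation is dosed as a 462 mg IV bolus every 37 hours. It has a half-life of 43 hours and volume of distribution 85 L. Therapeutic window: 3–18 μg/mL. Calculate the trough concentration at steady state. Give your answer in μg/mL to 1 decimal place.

6.7 μg/mL

Over one 37-h interval, 37/43 ≈ 0.86047 half-lives elapse, leaving f ≈ 0.5508 of each dose.
At steady state, accumulation factor R = 1/(1 − e^(−kτ)) ≈ 2.2262.
Single-dose peak C₀ = D/Vd = 462/85 ≈ 5.435 μg/mL.
Cmax,ss = C₀/(1 − f) ≈ 5.435/0.4492 ≈ 12.099 μg/mL.
One interval later, Cmin,ss = Cmax,ss·e^(−kτ) ≈ 12.099 × 0.5508 ≈ 6.664 μg/mL.
Trough 6.7 μg/mL vs MEC 3 μg/mL: adequate.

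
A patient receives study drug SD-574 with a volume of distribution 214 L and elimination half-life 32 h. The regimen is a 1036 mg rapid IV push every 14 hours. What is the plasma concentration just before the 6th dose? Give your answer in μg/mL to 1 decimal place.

f = (1/2)^(τ/t½) = (1/2)^(14/32) ≈ 0.7384.
C₀ = D/Vd = 1036/214 ≈ 4.841 μg/mL.
Before the 6th dose, 5 doses have been given. Superposition: Cmin = C₀·(f + f² + … + f^5).
≈ 4.841 × (0.7384 + 0.5452 + 0.4026 + 0.2973 + 0.2195) ≈ 4.841 × 2.2030 ≈ 10.665 μg/mL.

10.7 μg/mL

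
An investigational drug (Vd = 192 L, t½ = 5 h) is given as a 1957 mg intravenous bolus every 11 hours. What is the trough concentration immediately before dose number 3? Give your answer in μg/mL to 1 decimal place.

f = (1/2)^(τ/t½) = (1/2)^(11/5) ≈ 0.2176.
C₀ = D/Vd = 1957/192 ≈ 10.193 μg/mL.
Before the 3rd dose, 2 doses have been given. Superposition: Cmin = C₀·(f + f²).
≈ 10.193 × (0.2176 + 0.0473) ≈ 10.193 × 0.2649 ≈ 2.700 μg/mL.

2.7 μg/mL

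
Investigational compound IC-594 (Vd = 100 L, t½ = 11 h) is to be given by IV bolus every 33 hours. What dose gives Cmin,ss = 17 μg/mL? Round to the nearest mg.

τ/t½ = 33/11 ≈ 3, so f = (1/2)^(33/11) ≈ 0.125000.
Cmin,ss = (D/Vd)·f/(1−f), so D = Cmin,ss·Vd·(1−f)/f.
D = 17 × 100 × (1−f)/f ≈ 17 × 100 × 7.00000 ≈ 11900.00 mg.

11900 mg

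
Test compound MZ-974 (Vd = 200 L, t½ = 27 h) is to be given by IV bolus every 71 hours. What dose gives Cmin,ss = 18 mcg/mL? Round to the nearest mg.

τ/t½ = 71/27 ≈ 2.6296, so f = (1/2)^(71/27) ≈ 0.161586.
Cmin,ss = (D/Vd)·f/(1−f), so D = Cmin,ss·Vd·(1−f)/f.
D = 18 × 200 × (1−f)/f ≈ 18 × 200 × 5.18865 ≈ 18679.14 mg.

18679 mg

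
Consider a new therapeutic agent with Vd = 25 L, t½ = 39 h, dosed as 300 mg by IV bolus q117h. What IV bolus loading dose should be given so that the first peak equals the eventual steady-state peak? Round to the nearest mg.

343 mg

f = (1/2)^(117/39) ≈ 0.125000; accumulation ratio R = 1/(1−f) ≈ 1.14286.
Loading dose to hit Cmax,ss on first dose: D_load = D_maint·R ≈ 300 × 1.14286 ≈ 342.86 mg.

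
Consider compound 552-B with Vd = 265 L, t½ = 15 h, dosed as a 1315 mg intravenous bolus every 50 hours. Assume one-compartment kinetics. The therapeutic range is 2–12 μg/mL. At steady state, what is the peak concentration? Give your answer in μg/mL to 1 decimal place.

Over one 50-h interval, 50/15 ≈ 3.3333 half-lives elapse, leaving f ≈ 0.0992 of each dose.
Accumulation ratio R = 1/(1 − f) ≈ 1/0.9008 ≈ 1.1101.
Single-dose peak C₀ = D/Vd = 1315/265 ≈ 4.962 μg/mL.
Steady-state peak Cmax,ss = C₀·R ≈ 4.962 × 1.1101 ≈ 5.508 μg/mL.
Peak 5.5 μg/mL vs MTC 12 μg/mL: below toxic threshold.

5.5 μg/mL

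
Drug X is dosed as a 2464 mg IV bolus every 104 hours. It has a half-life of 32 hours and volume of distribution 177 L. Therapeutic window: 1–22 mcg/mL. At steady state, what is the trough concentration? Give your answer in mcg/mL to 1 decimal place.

1.6 mcg/mL

k = ln2/t½ = ln2/32 ≈ 0.021661 h⁻¹; fraction remaining f = e^(−kτ) = e^(−0.021661×104) ≈ 0.1051.
Accumulation ratio R = 1/(1 − f) ≈ 1/0.8949 ≈ 1.1174.
Each bolus raises the concentration by D/Vd = 2464/177 ≈ 13.921 mcg/mL.
Steady-state peak Cmax,ss = C₀·R ≈ 13.921 × 1.1174 ≈ 15.555 mcg/mL.
One interval later, Cmin,ss = Cmax,ss·e^(−kτ) ≈ 15.555 × 0.1051 ≈ 1.635 mcg/mL.
Trough 1.6 mcg/mL vs MEC 1 mcg/mL: adequate.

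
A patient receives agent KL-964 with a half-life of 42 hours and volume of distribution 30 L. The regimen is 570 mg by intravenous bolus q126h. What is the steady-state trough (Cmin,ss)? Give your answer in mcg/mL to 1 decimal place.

2.7 mcg/mL

τ = 126 h = 3 half-lives, so f = (1/2)^3 = 0.125.
At steady state, R = 1/(1 − 0.125) = 8/7.
Single-dose peak C₀ = D/Vd = 570/30 = 19 mcg/mL.
Steady-state peak Cmax,ss = C₀·R = 19 × 8/7 ≈ 21.714 mcg/mL.
Steady-state trough Cmin,ss = Cmax,ss·f ≈ 21.714 × 0.125 ≈ 2.714 mcg/mL.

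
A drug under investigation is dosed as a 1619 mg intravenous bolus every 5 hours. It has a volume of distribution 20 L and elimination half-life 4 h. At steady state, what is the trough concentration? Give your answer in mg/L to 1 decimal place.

τ/t½ = 5/4 ≈ 1.25, so fraction remaining f = (1/2)^(5/4) ≈ 0.4204.
At steady state, accumulation factor R = 1/(1 − e^(−kτ)) ≈ 1.7253.
Single-dose peak C₀ = D/Vd = 1619/20 ≈ 80.950 mg/L.
Cmax,ss = C₀/(1 − f) ≈ 80.950/0.5796 ≈ 139.665 mg/L.
One interval later, Cmin,ss = Cmax,ss·e^(−kτ) ≈ 139.665 × 0.4204 ≈ 58.715 mg/L.

58.7 mg/L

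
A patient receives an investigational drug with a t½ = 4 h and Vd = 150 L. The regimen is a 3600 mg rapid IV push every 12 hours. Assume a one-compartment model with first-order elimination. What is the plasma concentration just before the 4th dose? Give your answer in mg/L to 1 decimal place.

f = (1/2)^(τ/t½) = (1/2)^(12/4) ≈ 0.1250.
C₀ = D/Vd = 3600/150 ≈ 24.000 mg/L.
Before the 4th dose, 3 doses have been given. Superposition: Cmin = C₀·(f + f² + … + f^3).
≈ 24.000 × (0.1250 + 0.0156 + 0.0020) ≈ 24.000 × 0.1426 ≈ 3.422 mg/L.

3.4 mg/L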